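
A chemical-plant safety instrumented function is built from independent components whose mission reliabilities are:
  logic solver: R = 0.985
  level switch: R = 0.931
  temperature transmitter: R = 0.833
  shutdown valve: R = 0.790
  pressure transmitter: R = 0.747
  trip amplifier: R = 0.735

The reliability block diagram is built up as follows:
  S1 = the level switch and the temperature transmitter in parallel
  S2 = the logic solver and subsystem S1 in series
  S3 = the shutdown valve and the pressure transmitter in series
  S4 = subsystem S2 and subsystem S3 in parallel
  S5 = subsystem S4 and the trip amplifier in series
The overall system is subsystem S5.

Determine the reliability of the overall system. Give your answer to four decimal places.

0.7271

Parallel (level switch and temperature transmitter): 1 − (1 − 0.931000)(1 − 0.833000) = 0.988477
Series (logic solver and [0.988477]): 0.985000 × 0.988477 = 0.973650
Series (shutdown valve and pressure transmitter): 0.790000 × 0.747000 = 0.590130
Parallel ([0.973650] and [0.590130]): 1 − (1 − 0.973650)(1 − 0.590130) = 0.989200
Series ([0.989200] and trip amplifier): 0.989200 × 0.735000 = 0.7271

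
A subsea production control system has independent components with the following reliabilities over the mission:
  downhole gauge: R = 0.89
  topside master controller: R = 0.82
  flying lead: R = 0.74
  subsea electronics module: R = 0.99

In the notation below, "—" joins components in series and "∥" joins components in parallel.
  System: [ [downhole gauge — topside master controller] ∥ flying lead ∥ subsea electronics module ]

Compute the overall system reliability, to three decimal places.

Series (downhole gauge and topside master controller): 0.89000 × 0.82000 = 0.72980
Parallel ([0.72980], flying lead, and subsea electronics module): 1 − (1 − 0.72980)(1 − 0.74000)(1 − 0.99000) = 0.999

0.999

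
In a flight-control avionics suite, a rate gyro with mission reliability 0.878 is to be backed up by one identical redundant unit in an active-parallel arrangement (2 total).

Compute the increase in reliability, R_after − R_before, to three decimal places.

R_before = 0.878
R_after = 1 − (1 − 0.878)^2 = 0.985
ΔR = 0.985 − 0.878 = 0.107

0.107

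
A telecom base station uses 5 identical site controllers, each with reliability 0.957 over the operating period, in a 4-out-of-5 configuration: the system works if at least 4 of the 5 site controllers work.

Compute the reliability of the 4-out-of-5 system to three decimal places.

0.983

R = Σ_{i=4}^{5} C(5,i) p^i (1−p)^{5−i} with p = 0.957
C(5,4)·0.957^4·0.043^1 = 0.18034
C(5,5)·0.957^5·0.043^0 = 0.80271
Sum = 0.983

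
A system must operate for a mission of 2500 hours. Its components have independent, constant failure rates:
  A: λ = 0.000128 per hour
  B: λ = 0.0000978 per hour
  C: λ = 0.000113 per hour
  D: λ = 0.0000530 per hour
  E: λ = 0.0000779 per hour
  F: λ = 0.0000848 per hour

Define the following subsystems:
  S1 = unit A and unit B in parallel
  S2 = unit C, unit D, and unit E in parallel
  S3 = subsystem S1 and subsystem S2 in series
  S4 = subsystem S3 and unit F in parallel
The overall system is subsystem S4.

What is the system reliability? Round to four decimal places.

R(A) = exp(−0.000128 × 2500) = 0.726149
R(B) = exp(−0.0000978 × 2500) = 0.783096
R(C) = exp(−0.000113 × 2500) = 0.753897
R(D) = exp(−0.0000530 × 2500) = 0.875903
R(E) = exp(−0.0000779 × 2500) = 0.823040
R(F) = exp(−0.0000848 × 2500) = 0.808965
Parallel (A and B): 1 − (1 − 0.726149)(1 − 0.783096) = 0.940601
Parallel (C, D, and E): 1 − (1 − 0.753897)(1 − 0.875903)(1 − 0.823040) = 0.994596
Series ([0.940601] and [0.994596]): 0.940601 × 0.994596 = 0.935518
Parallel ([0.935518] and F): 1 − (1 − 0.935518)(1 − 0.808965) = 0.9877

0.9877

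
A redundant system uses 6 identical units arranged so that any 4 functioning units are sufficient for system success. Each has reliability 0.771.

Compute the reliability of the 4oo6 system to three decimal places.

R = Σ_{i=4}^{6} C(6,i) p^i (1−p)^{6−i} with p = 0.771
C(6,4)·0.771^4·0.229^2 = 0.27796
C(6,5)·0.771^5·0.229^1 = 0.37433
C(6,6)·0.771^6·0.229^0 = 0.21005
Sum = 0.862

0.862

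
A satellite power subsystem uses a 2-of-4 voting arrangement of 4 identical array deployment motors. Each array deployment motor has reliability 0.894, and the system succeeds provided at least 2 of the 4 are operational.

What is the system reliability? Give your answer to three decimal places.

R = Σ_{i=2}^{4} C(4,i) p^i (1−p)^{4−i} with p = 0.894
C(4,2)·0.894^2·0.106^2 = 0.05388
C(4,3)·0.894^3·0.106^1 = 0.30296
C(4,4)·0.894^4·0.106^0 = 0.63878
Sum = 0.996

0.996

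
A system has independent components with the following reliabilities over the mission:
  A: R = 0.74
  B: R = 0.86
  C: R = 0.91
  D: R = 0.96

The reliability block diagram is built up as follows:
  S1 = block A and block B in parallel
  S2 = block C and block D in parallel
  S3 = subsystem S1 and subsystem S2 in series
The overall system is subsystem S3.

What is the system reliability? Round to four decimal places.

Parallel (A and B): 1 − (1 − 0.740000)(1 − 0.860000) = 0.963600
Parallel (C and D): 1 − (1 − 0.910000)(1 − 0.960000) = 0.996400
Series ([0.963600] and [0.996400]): 0.963600 × 0.996400 = 0.9601

0.9601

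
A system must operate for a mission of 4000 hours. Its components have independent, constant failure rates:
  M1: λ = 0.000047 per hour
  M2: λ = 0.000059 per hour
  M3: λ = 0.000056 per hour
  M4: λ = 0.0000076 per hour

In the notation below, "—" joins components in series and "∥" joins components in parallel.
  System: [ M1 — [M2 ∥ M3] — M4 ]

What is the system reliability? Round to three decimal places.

R(M1) = exp(−0.000047 × 4000) = 0.82861
R(M2) = exp(−0.000059 × 4000) = 0.78978
R(M3) = exp(−0.000056 × 4000) = 0.79932
R(M4) = exp(−0.0000076 × 4000) = 0.97006
Parallel (M2 and M3): 1 − (1 − 0.78978)(1 − 0.79932) = 0.95781
Series (M1, [0.95781], and M4): 0.82861 × 0.95781 × 0.97006 = 0.770

0.770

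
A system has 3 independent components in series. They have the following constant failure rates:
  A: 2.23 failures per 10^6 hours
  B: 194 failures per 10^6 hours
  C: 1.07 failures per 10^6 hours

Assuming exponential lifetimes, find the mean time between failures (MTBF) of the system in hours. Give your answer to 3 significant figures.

Series of exponential components: λ_sys = Σ λ_i
λ_sys = 0.00000223 + 0.000194 + 0.00000107 = 1.9730e-04 /h
MTBF = 1 / λ_sys = 5070 h

5070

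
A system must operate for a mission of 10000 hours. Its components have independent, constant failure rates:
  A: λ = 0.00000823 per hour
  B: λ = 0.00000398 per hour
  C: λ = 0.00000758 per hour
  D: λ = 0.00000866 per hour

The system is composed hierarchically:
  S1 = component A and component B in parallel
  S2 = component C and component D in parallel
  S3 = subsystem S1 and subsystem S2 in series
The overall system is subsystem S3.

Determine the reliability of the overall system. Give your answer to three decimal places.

R(A) = exp(−0.00000823 × 10000) = 0.92100
R(B) = exp(−0.00000398 × 10000) = 0.96098
R(C) = exp(−0.00000758 × 10000) = 0.92700
R(D) = exp(−0.00000866 × 10000) = 0.91704
Parallel (A and B): 1 − (1 − 0.92100)(1 − 0.96098) = 0.99692
Parallel (C and D): 1 − (1 − 0.92700)(1 − 0.91704) = 0.99394
Series ([0.99692] and [0.99394]): 0.99692 × 0.99394 = 0.991

0.991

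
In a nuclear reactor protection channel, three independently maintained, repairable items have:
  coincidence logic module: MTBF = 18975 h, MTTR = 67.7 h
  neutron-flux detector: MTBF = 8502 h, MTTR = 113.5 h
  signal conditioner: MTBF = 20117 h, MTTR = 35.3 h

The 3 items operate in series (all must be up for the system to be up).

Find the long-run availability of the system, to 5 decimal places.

0.98160

A(coincidence logic module) = MTBF/(MTBF+MTTR) = 18975/(18975+67.7) = 0.996445
A(neutron-flux detector) = MTBF/(MTBF+MTTR) = 8502/(8502+113.5) = 0.986826
A(signal conditioner) = MTBF/(MTBF+MTTR) = 20117/(20117+35.3) = 0.998248
Series availability: 0.996445 × 0.986826 × 0.998248 = 0.98160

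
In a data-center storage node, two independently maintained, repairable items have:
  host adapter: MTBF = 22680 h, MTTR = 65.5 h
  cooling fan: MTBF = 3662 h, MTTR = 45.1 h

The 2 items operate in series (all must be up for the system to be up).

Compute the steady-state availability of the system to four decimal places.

A(host adapter) = MTBF/(MTBF+MTTR) = 22680/(22680+65.5) = 0.997120
A(cooling fan) = MTBF/(MTBF+MTTR) = 3662/(3662+45.1) = 0.987834
Series availability: 0.997120 × 0.987834 = 0.9850

0.9850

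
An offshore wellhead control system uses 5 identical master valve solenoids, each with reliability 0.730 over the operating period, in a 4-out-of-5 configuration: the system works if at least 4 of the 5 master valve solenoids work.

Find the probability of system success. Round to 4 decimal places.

R = Σ_{i=4}^{5} C(5,i) p^i (1−p)^{5−i} with p = 0.730
C(5,4)·0.730^4·0.270^1 = 0.383376
C(5,5)·0.730^5·0.270^0 = 0.207307
Sum = 0.5907

0.5907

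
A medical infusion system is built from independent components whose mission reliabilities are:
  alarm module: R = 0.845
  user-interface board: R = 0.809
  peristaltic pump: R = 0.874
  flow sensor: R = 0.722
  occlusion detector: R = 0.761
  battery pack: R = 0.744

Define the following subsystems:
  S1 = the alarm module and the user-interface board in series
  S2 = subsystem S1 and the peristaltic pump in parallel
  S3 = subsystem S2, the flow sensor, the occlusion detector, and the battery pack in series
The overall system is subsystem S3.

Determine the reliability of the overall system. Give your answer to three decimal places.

Series (alarm module and user-interface board): 0.84500 × 0.80900 = 0.68361
Parallel ([0.68361] and peristaltic pump): 1 − (1 − 0.68361)(1 − 0.87400) = 0.96013
Series ([0.96013], flow sensor, occlusion detector, and battery pack): 0.96013 × 0.72200 × 0.76100 × 0.74400 = 0.392

0.392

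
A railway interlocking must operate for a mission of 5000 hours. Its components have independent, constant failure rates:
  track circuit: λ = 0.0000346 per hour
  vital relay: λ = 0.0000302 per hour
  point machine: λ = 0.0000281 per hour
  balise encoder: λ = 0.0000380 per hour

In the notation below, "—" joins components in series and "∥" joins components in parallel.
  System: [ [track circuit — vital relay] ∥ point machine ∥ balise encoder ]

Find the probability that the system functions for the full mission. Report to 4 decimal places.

0.9937

R(track circuit) = exp(−0.0000346 × 5000) = 0.841138
R(vital relay) = exp(−0.0000302 × 5000) = 0.859848
R(point machine) = exp(−0.0000281 × 5000) = 0.868924
R(balise encoder) = exp(−0.0000380 × 5000) = 0.826959
Series (track circuit and vital relay): 0.841138 × 0.859848 = 0.723251
Parallel ([0.723251], point machine, and balise encoder): 1 − (1 − 0.723251)(1 − 0.868924)(1 − 0.826959) = 0.9937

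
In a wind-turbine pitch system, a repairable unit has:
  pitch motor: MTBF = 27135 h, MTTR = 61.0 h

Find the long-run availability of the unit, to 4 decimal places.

0.9978

A(pitch motor) = MTBF/(MTBF+MTTR) = 27135/(27135+61.0) = 0.9978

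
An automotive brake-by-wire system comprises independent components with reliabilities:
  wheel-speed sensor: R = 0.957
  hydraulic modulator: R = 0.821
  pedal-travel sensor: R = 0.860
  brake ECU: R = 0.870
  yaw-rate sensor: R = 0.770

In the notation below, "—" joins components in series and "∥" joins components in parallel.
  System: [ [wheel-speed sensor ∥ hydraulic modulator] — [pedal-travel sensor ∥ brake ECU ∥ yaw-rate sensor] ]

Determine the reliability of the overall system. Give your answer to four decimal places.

Parallel (wheel-speed sensor and hydraulic modulator): 1 − (1 − 0.957000)(1 − 0.821000) = 0.992303
Parallel (pedal-travel sensor, brake ECU, and yaw-rate sensor): 1 − (1 − 0.860000)(1 − 0.870000)(1 − 0.770000) = 0.995814
Series ([0.992303] and [0.995814]): 0.992303 × 0.995814 = 0.9881

0.9881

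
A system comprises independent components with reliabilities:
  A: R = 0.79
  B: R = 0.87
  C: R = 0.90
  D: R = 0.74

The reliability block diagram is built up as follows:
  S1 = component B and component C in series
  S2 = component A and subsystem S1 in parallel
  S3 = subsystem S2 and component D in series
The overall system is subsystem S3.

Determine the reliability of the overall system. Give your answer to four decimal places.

Series (B and C): 0.870000 × 0.900000 = 0.783000
Parallel (A and [0.783000]): 1 − (1 − 0.790000)(1 − 0.783000) = 0.954430
Series ([0.954430] and D): 0.954430 × 0.740000 = 0.7063

0.7063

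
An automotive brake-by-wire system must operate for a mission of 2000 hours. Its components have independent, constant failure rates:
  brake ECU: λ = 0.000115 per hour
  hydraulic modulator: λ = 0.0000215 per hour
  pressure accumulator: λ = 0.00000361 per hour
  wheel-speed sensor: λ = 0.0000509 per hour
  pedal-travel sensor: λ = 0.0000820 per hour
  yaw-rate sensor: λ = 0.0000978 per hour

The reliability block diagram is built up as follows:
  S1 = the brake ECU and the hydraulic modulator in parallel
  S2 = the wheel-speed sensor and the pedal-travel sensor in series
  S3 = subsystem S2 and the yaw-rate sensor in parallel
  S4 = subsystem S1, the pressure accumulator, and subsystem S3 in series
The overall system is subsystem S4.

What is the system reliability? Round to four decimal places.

R(brake ECU) = exp(−0.000115 × 2000) = 0.794534
R(hydraulic modulator) = exp(−0.0000215 × 2000) = 0.957911
R(pressure accumulator) = exp(−0.00000361 × 2000) = 0.992806
R(wheel-speed sensor) = exp(−0.0000509 × 2000) = 0.903210
R(pedal-travel sensor) = exp(−0.0000820 × 2000) = 0.848742
R(yaw-rate sensor) = exp(−0.0000978 × 2000) = 0.822341
Parallel (brake ECU and hydraulic modulator): 1 − (1 − 0.794534)(1 − 0.957911) = 0.991352
Series (wheel-speed sensor and pedal-travel sensor): 0.903210 × 0.848742 = 0.766592
Parallel ([0.766592] and yaw-rate sensor): 1 − (1 − 0.766592)(1 − 0.822341) = 0.958533
Series ([0.991352], pressure accumulator, and [0.958533]): 0.991352 × 0.992806 × 0.958533 = 0.9434

0.9434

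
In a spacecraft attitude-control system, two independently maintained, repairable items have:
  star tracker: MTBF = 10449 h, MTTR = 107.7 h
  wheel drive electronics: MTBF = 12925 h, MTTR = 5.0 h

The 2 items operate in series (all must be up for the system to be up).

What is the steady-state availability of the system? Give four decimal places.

A(star tracker) = MTBF/(MTBF+MTTR) = 10449/(10449+107.7) = 0.989798
A(wheel drive electronics) = MTBF/(MTBF+MTTR) = 12925/(12925+5.0) = 0.999613
Series availability: 0.989798 × 0.999613 = 0.9894

0.9894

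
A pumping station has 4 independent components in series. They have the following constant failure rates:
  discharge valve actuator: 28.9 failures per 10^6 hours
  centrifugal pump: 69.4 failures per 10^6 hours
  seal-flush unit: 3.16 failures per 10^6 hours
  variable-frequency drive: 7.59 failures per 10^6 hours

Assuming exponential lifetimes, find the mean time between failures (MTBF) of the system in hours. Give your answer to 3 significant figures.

9170

Series of exponential components: λ_sys = Σ λ_i
λ_sys = 0.0000289 + 0.0000694 + 0.00000316 + 0.00000759 = 1.0905e-04 /h
MTBF = 1 / λ_sys = 9170 h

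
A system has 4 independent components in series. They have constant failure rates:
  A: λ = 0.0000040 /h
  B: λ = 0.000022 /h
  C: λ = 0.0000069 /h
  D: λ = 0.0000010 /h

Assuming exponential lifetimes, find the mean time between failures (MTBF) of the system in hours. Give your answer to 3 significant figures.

29500

Series of exponential components: λ_sys = Σ λ_i
λ_sys = 0.0000040 + 0.000022 + 0.0000069 + 0.0000010 = 3.3900e-05 /h
MTBF = 1 / λ_sys = 29500 h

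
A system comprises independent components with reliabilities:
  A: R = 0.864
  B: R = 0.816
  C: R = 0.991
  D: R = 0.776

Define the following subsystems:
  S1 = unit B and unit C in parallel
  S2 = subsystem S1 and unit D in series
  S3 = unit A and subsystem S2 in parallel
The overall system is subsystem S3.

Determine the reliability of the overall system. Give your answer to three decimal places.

Parallel (B and C): 1 − (1 − 0.81600)(1 − 0.99100) = 0.99834
Series ([0.99834] and D): 0.99834 × 0.77600 = 0.77471
Parallel (A and [0.77471]): 1 − (1 − 0.86400)(1 − 0.77471) = 0.969

0.969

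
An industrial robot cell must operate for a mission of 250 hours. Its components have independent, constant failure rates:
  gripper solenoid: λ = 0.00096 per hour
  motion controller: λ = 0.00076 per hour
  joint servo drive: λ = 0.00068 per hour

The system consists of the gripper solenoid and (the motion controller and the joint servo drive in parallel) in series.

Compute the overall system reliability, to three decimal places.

0.765

R(gripper solenoid) = exp(−0.00096 × 250) = 0.78663
R(motion controller) = exp(−0.00076 × 250) = 0.82696
R(joint servo drive) = exp(−0.00068 × 250) = 0.84366
Parallel (motion controller and joint servo drive): 1 − (1 − 0.82696)(1 − 0.84366) = 0.97295
Series (gripper solenoid and [0.97295]): 0.78663 × 0.97295 = 0.765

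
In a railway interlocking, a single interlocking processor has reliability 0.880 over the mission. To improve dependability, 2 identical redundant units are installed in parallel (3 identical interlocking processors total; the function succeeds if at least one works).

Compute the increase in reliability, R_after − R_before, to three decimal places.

R_before = 0.880
R_after = 1 − (1 − 0.880)^3 = 0.998
ΔR = 0.998 − 0.880 = 0.118

0.118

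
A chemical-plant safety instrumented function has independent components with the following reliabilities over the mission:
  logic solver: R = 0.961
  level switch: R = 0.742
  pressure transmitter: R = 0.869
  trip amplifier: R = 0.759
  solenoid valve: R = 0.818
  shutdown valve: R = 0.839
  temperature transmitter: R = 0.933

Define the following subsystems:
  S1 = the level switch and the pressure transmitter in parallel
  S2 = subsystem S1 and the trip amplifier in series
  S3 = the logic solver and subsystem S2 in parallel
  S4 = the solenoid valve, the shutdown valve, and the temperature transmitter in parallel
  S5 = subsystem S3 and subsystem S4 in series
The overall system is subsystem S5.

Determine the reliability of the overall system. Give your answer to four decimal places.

0.9877

Parallel (level switch and pressure transmitter): 1 − (1 − 0.742000)(1 − 0.869000) = 0.966202
Series ([0.966202] and trip amplifier): 0.966202 × 0.759000 = 0.733347
Parallel (logic solver and [0.733347]): 1 − (1 − 0.961000)(1 − 0.733347) = 0.989601
Parallel (solenoid valve, shutdown valve, and temperature transmitter): 1 − (1 − 0.818000)(1 − 0.839000)(1 − 0.933000) = 0.998037
Series ([0.989601] and [0.998037]): 0.989601 × 0.998037 = 0.9877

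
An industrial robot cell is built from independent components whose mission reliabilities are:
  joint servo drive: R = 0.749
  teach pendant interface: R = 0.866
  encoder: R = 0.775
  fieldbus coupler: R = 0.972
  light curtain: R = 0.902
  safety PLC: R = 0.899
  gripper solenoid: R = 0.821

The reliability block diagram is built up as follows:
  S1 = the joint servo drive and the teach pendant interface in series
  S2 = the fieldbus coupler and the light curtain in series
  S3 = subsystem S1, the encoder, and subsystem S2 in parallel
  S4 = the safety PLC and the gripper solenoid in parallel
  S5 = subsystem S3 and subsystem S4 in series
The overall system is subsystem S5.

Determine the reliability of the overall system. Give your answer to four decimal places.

Series (joint servo drive and teach pendant interface): 0.749000 × 0.866000 = 0.648634
Series (fieldbus coupler and light curtain): 0.972000 × 0.902000 = 0.876744
Parallel ([0.648634], encoder, and [0.876744]): 1 − (1 − 0.648634)(1 − 0.775000)(1 − 0.876744) = 0.990256
Parallel (safety PLC and gripper solenoid): 1 − (1 − 0.899000)(1 − 0.821000) = 0.981921
Series ([0.990256] and [0.981921]): 0.990256 × 0.981921 = 0.9724

0.9724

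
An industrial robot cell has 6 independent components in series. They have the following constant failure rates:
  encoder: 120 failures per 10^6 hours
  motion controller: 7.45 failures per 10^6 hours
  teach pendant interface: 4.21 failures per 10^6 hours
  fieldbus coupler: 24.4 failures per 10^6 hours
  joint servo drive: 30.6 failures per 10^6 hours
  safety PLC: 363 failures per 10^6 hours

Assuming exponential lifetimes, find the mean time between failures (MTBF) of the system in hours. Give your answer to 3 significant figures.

1820

Series of exponential components: λ_sys = Σ λ_i
λ_sys = 0.000120 + 0.00000745 + 0.00000421 + 0.0000244 + 0.0000306 + 0.000363 = 5.4966e-04 /h
MTBF = 1 / λ_sys = 1820 h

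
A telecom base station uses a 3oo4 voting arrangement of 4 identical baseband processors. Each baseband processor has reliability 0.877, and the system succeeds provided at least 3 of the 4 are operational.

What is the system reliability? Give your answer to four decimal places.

0.9234

R = Σ_{i=3}^{4} C(4,i) p^i (1−p)^{4−i} with p = 0.877
C(4,3)·0.877^3·0.123^1 = 0.331867
C(4,4)·0.877^4·0.123^0 = 0.591559
Sum = 0.9234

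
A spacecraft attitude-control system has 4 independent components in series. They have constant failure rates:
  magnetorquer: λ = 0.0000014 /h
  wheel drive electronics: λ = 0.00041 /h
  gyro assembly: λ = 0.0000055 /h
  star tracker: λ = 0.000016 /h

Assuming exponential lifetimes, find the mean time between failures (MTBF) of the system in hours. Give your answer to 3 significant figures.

2310

Series of exponential components: λ_sys = Σ λ_i
λ_sys = 0.0000014 + 0.00041 + 0.0000055 + 0.000016 = 4.3290e-04 /h
MTBF = 1 / λ_sys = 2310 h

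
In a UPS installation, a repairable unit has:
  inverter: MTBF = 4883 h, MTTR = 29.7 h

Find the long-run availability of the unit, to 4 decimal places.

A(inverter) = MTBF/(MTBF+MTTR) = 4883/(4883+29.7) = 0.9940

0.9940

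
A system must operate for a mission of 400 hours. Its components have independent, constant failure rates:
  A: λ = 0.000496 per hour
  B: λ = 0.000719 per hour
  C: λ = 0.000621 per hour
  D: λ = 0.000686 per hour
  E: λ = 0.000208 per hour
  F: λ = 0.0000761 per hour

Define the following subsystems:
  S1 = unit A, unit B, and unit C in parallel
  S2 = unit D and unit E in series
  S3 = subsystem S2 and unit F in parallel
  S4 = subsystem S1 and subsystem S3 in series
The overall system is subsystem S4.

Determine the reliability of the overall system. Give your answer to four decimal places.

R(A) = exp(−0.000496 × 400) = 0.820042
R(B) = exp(−0.000719 × 400) = 0.750062
R(C) = exp(−0.000621 × 400) = 0.780048
R(D) = exp(−0.000686 × 400) = 0.760028
R(E) = exp(−0.000208 × 400) = 0.920167
R(F) = exp(−0.0000761 × 400) = 0.970019
Parallel (A, B, and C): 1 − (1 − 0.820042)(1 − 0.750062)(1 − 0.780048) = 0.990107
Series (D and E): 0.760028 × 0.920167 = 0.699353
Parallel ([0.699353] and F): 1 − (1 − 0.699353)(1 − 0.970019) = 0.990986
Series ([0.990107] and [0.990986]): 0.990107 × 0.990986 = 0.9812

0.9812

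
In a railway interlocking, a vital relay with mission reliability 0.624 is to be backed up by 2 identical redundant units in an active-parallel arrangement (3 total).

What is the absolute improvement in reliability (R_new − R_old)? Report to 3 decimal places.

R_before = 0.624
R_after = 1 − (1 − 0.624)^3 = 0.947
ΔR = 0.947 − 0.624 = 0.323

0.323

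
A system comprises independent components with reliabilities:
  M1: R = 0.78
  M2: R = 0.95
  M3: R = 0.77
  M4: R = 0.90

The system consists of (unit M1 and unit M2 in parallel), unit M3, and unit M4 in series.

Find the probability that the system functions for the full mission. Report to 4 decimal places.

0.6854

Parallel (M1 and M2): 1 − (1 − 0.780000)(1 − 0.950000) = 0.989000
Series ([0.989000], M3, and M4): 0.989000 × 0.770000 × 0.900000 = 0.6854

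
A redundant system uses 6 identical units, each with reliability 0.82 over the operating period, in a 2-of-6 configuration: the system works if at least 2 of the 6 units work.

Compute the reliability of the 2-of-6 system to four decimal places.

0.9990

R = Σ_{i=2}^{6} C(6,i) p^i (1−p)^{6−i} with p = 0.82
C(6,2)·0.82^2·0.18^4 = 0.010588
C(6,3)·0.82^3·0.18^3 = 0.064312
C(6,4)·0.82^4·0.18^2 = 0.219731
C(6,5)·0.82^5·0.18^1 = 0.400399
C(6,6)·0.82^6·0.18^0 = 0.304007
Sum = 0.9990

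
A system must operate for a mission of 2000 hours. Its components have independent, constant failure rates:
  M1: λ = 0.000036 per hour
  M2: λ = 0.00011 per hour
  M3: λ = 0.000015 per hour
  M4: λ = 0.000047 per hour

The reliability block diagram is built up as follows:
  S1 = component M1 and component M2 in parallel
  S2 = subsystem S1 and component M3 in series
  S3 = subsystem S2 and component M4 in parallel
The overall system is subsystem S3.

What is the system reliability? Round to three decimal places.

R(M1) = exp(−0.000036 × 2000) = 0.93053
R(M2) = exp(−0.00011 × 2000) = 0.80252
R(M3) = exp(−0.000015 × 2000) = 0.97045
R(M4) = exp(−0.000047 × 2000) = 0.91028
Parallel (M1 and M2): 1 − (1 − 0.93053)(1 − 0.80252) = 0.98628
Series ([0.98628] and M3): 0.98628 × 0.97045 = 0.95714
Parallel ([0.95714] and M4): 1 − (1 − 0.95714)(1 − 0.91028) = 0.996

0.996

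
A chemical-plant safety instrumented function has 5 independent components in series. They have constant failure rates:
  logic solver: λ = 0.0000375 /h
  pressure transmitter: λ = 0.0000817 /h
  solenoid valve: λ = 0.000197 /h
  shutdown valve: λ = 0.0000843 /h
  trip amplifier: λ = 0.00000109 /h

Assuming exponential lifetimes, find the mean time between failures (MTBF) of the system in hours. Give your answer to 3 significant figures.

Series of exponential components: λ_sys = Σ λ_i
λ_sys = 0.0000375 + 0.0000817 + 0.000197 + 0.0000843 + 0.00000109 = 4.0159e-04 /h
MTBF = 1 / λ_sys = 2490 h

2490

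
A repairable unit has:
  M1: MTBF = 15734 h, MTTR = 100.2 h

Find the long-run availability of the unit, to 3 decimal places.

0.994

A(M1) = MTBF/(MTBF+MTTR) = 15734/(15734+100.2) = 0.994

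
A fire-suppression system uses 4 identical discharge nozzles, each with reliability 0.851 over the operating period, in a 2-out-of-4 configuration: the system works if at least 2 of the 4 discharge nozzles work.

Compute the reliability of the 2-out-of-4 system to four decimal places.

0.9882

R = Σ_{i=2}^{4} C(4,i) p^i (1−p)^{4−i} with p = 0.851
C(4,2)·0.851^2·0.149^2 = 0.096468
C(4,3)·0.851^3·0.149^1 = 0.367312
C(4,4)·0.851^4·0.149^0 = 0.524467
Sum = 0.9882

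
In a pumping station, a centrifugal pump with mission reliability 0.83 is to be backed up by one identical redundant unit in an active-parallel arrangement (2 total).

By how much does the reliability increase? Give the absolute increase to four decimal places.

0.1411

R_before = 0.83
R_after = 1 − (1 − 0.83)^2 = 0.9711
ΔR = 0.9711 − 0.83 = 0.1411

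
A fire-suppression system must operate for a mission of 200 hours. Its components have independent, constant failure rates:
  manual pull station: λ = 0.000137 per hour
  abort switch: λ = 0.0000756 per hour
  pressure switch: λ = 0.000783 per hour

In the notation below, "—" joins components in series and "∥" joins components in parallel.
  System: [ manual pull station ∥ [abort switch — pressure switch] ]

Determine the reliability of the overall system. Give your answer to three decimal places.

0.996

R(manual pull station) = exp(−0.000137 × 200) = 0.97297
R(abort switch) = exp(−0.0000756 × 200) = 0.98499
R(pressure switch) = exp(−0.000783 × 200) = 0.85505
Series (abort switch and pressure switch): 0.98499 × 0.85505 = 0.84222
Parallel (manual pull station and [0.84222]): 1 − (1 − 0.97297)(1 − 0.84222) = 0.996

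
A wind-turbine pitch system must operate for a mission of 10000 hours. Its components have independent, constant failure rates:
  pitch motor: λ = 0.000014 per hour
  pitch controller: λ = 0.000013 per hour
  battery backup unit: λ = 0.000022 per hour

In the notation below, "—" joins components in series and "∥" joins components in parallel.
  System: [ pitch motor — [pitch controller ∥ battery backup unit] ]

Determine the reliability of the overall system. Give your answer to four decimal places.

R(pitch motor) = exp(−0.000014 × 10000) = 0.869358
R(pitch controller) = exp(−0.000013 × 10000) = 0.878095
R(battery backup unit) = exp(−0.000022 × 10000) = 0.802519
Parallel (pitch controller and battery backup unit): 1 − (1 − 0.878095)(1 − 0.802519) = 0.975926
Series (pitch motor and [0.975926]): 0.869358 × 0.975926 = 0.8484

0.8484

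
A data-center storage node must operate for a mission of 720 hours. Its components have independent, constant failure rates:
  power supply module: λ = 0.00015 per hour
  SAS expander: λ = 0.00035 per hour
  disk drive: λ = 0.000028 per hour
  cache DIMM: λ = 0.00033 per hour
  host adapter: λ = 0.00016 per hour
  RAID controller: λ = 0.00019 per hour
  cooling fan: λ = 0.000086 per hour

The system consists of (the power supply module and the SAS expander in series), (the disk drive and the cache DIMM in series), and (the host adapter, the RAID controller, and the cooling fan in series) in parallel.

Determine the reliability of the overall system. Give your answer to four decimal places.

R(power supply module) = exp(−0.00015 × 720) = 0.897628
R(SAS expander) = exp(−0.00035 × 720) = 0.777245
R(disk drive) = exp(−0.000028 × 720) = 0.980042
R(cache DIMM) = exp(−0.00033 × 720) = 0.788518
R(host adapter) = exp(−0.00016 × 720) = 0.891188
R(RAID controller) = exp(−0.00019 × 720) = 0.872145
R(cooling fan) = exp(−0.000086 × 720) = 0.939958
Series (power supply module and SAS expander): 0.897628 × 0.777245 = 0.697677
Series (disk drive and cache DIMM): 0.980042 × 0.788518 = 0.772781
Series (host adapter, RAID controller, and cooling fan): 0.891188 × 0.872145 × 0.939958 = 0.730578
Parallel ([0.697677], [0.772781], and [0.730578]): 1 − (1 − 0.697677)(1 − 0.772781)(1 − 0.730578) = 0.9815

0.9815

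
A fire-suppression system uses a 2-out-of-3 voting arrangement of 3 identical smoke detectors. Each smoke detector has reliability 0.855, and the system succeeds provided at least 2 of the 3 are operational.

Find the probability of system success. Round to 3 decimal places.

R = Σ_{i=2}^{3} C(3,i) p^i (1−p)^{3−i} with p = 0.855
C(3,2)·0.855^2·0.145^1 = 0.31800
C(3,3)·0.855^3·0.145^0 = 0.62503
Sum = 0.943

0.943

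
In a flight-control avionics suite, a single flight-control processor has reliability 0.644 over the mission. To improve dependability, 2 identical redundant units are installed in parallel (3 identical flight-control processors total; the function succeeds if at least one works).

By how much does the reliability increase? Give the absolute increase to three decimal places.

0.311

R_before = 0.644
R_after = 1 − (1 − 0.644)^3 = 0.955
ΔR = 0.955 − 0.644 = 0.311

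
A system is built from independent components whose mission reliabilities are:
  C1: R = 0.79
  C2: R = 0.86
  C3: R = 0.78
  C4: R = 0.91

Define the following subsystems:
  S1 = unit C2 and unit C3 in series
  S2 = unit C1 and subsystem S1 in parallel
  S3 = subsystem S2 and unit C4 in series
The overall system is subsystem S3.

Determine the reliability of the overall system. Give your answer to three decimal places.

0.847

Series (C2 and C3): 0.86000 × 0.78000 = 0.67080
Parallel (C1 and [0.67080]): 1 − (1 − 0.79000)(1 − 0.67080) = 0.93087
Series ([0.93087] and C4): 0.93087 × 0.91000 = 0.847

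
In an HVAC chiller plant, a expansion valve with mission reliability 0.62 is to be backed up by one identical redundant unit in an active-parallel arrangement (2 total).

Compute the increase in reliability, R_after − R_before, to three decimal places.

0.236

R_before = 0.62
R_after = 1 − (1 − 0.62)^2 = 0.856
ΔR = 0.856 − 0.62 = 0.236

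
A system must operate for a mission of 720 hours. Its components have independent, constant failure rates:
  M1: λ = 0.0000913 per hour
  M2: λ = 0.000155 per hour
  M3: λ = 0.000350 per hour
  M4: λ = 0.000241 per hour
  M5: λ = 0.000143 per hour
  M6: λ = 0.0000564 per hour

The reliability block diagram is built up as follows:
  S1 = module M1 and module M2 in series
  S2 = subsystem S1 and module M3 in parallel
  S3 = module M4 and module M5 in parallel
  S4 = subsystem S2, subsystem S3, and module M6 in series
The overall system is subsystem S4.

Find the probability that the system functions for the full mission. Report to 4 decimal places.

0.9110

R(M1) = exp(−0.0000913 × 720) = 0.936378
R(M2) = exp(−0.000155 × 720) = 0.894402
R(M3) = exp(−0.000350 × 720) = 0.777245
R(M4) = exp(−0.000241 × 720) = 0.840700
R(M5) = exp(−0.000143 × 720) = 0.902163
R(M6) = exp(−0.0000564 × 720) = 0.960205
Series (M1 and M2): 0.936378 × 0.894402 = 0.837498
Parallel ([0.837498] and M3): 1 − (1 − 0.837498)(1 − 0.777245) = 0.963802
Parallel (M4 and M5): 1 − (1 − 0.840700)(1 − 0.902163) = 0.984415
Series ([0.963802], [0.984415], and M6): 0.963802 × 0.984415 × 0.960205 = 0.9110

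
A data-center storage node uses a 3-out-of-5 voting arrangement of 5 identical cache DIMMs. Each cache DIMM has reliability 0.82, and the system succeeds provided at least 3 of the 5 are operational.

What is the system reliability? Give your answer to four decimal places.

0.9563

R = Σ_{i=3}^{5} C(5,i) p^i (1−p)^{5−i} with p = 0.82
C(5,3)·0.82^3·0.18^2 = 0.178643
C(5,4)·0.82^4·0.18^1 = 0.406910
C(5,5)·0.82^5·0.18^0 = 0.370740
Sum = 0.9563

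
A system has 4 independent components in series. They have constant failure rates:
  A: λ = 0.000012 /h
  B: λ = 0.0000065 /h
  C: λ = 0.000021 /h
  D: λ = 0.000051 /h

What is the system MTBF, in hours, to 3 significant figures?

Series of exponential components: λ_sys = Σ λ_i
λ_sys = 0.000012 + 0.0000065 + 0.000021 + 0.000051 = 9.0500e-05 /h
MTBF = 1 / λ_sys = 11000 h

11000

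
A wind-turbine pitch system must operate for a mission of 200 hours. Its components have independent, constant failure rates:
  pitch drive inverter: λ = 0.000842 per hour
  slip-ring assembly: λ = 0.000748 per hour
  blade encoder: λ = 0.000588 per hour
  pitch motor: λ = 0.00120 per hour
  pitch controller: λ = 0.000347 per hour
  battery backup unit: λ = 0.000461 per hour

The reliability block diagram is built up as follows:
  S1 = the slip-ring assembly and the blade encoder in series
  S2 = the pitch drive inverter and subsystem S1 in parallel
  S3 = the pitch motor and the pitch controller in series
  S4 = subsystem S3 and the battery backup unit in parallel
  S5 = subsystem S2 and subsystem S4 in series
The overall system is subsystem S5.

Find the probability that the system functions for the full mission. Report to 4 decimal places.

0.9411

R(pitch drive inverter) = exp(−0.000842 × 200) = 0.845016
R(slip-ring assembly) = exp(−0.000748 × 200) = 0.861052
R(blade encoder) = exp(−0.000588 × 200) = 0.889052
R(pitch motor) = exp(−0.00120 × 200) = 0.786628
R(pitch controller) = exp(−0.000347 × 200) = 0.932953
R(battery backup unit) = exp(−0.000461 × 200) = 0.911923
Series (slip-ring assembly and blade encoder): 0.861052 × 0.889052 = 0.765520
Parallel (pitch drive inverter and [0.765520]): 1 − (1 − 0.845016)(1 − 0.765520) = 0.963659
Series (pitch motor and pitch controller): 0.786628 × 0.932953 = 0.733887
Parallel ([0.733887] and battery backup unit): 1 − (1 − 0.733887)(1 − 0.911923) = 0.976562
Series ([0.963659] and [0.976562]): 0.963659 × 0.976562 = 0.9411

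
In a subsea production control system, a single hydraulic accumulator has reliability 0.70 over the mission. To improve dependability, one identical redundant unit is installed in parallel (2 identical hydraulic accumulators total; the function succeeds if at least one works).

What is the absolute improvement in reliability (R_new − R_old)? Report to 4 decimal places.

0.2100

R_before = 0.70
R_after = 1 − (1 − 0.70)^2 = 0.9100
ΔR = 0.9100 − 0.70 = 0.2100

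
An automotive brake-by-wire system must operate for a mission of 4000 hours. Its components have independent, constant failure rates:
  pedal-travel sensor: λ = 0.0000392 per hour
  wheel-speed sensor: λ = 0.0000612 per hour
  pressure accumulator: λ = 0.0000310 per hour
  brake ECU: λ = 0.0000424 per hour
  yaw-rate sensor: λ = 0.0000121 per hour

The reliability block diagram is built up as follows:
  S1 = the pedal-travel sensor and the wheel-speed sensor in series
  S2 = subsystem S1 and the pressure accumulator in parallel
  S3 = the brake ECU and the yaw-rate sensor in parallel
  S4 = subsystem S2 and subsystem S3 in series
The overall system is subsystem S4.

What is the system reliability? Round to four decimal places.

0.9543

R(pedal-travel sensor) = exp(−0.0000392 × 4000) = 0.854875
R(wheel-speed sensor) = exp(−0.0000612 × 4000) = 0.782861
R(pressure accumulator) = exp(−0.0000310 × 4000) = 0.883380
R(brake ECU) = exp(−0.0000424 × 4000) = 0.844002
R(yaw-rate sensor) = exp(−0.0000121 × 4000) = 0.952753
Series (pedal-travel sensor and wheel-speed sensor): 0.854875 × 0.782861 = 0.669248
Parallel ([0.669248] and pressure accumulator): 1 − (1 − 0.669248)(1 − 0.883380) = 0.961428
Parallel (brake ECU and yaw-rate sensor): 1 − (1 − 0.844002)(1 − 0.952753) = 0.992630
Series ([0.961428] and [0.992630]): 0.961428 × 0.992630 = 0.9543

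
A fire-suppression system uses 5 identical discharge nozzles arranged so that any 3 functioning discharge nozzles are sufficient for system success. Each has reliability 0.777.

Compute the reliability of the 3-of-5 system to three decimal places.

R = Σ_{i=3}^{5} C(5,i) p^i (1−p)^{5−i} with p = 0.777
C(5,3)·0.777^3·0.223^2 = 0.23328
C(5,4)·0.777^4·0.223^1 = 0.40640
C(5,5)·0.777^5·0.223^0 = 0.28321
Sum = 0.923

0.923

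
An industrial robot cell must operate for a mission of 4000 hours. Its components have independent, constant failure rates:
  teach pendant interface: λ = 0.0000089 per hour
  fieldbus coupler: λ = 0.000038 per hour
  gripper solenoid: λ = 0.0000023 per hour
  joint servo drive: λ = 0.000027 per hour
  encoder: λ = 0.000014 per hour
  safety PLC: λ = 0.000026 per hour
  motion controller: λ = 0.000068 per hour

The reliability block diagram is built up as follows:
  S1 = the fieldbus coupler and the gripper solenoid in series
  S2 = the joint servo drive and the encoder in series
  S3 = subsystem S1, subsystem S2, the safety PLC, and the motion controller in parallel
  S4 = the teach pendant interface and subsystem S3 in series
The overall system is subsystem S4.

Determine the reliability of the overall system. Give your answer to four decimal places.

0.9645

R(teach pendant interface) = exp(−0.0000089 × 4000) = 0.965026
R(fieldbus coupler) = exp(−0.000038 × 4000) = 0.858988
R(gripper solenoid) = exp(−0.0000023 × 4000) = 0.990842
R(joint servo drive) = exp(−0.000027 × 4000) = 0.897628
R(encoder) = exp(−0.000014 × 4000) = 0.945539
R(safety PLC) = exp(−0.000026 × 4000) = 0.901225
R(motion controller) = exp(−0.000068 × 4000) = 0.761854
Series (fieldbus coupler and gripper solenoid): 0.858988 × 0.990842 = 0.851121
Series (joint servo drive and encoder): 0.897628 × 0.945539 = 0.848742
Parallel ([0.851121], [0.848742], safety PLC, and motion controller): 1 − (1 − 0.851121)(1 − 0.848742)(1 − 0.901225)(1 − 0.761854) = 0.999470
Series (teach pendant interface and [0.999470]): 0.965026 × 0.999470 = 0.9645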